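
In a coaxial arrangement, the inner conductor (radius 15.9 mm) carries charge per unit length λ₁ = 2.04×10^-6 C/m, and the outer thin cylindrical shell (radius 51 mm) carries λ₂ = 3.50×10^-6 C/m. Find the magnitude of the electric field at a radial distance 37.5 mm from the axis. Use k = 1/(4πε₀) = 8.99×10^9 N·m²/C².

Coaxial Gaussian cylinder, radius r = 37.5 mm, length L (between the conductors, 15.9 mm < r < 51 mm).
Only the inner wire is enclosed; the outer shell contributes nothing inside itself. λ_enc = λ₁ = 2.04×10^-6 C/m.
Gauss's law: E·2πrL = λ_enc L/ε₀.
E = 2k|λ_enc|/r = 2(8.99×10^9)(2.04e-6)/(0.0375) = 9.78e5 N/C.

|E| = 9.78e5 V/m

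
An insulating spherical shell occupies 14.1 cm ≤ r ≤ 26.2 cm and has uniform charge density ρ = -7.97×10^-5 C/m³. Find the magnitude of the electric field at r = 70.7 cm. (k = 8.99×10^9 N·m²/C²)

Symmetry ⇒ E = E(r) r̂. Gaussian sphere of radius r = 70.7 cm (r > 26.2 cm, enclosing the whole shell).
Q_enc = ρ·(4π/3)(b³ − a³) = (-7.97×10^-5)·(4π/3)·((0.262)³ − (0.141)³) = -5.068×10^-6 C.
Gauss's law: E·4πr² = Q_enc/ε₀.
E = k|Q_enc|/r² = (8.99×10^9)(5.068×10^-6)/(0.707)² = 9.12×10^4 N/C.

|E| ≈ 9.12×10^4 N/C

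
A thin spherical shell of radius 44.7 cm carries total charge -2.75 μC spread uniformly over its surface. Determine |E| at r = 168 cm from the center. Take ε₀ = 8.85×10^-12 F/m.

Use a concentric Gaussian sphere at r = 168 cm (r > 44.7 cm).
The entire shell is enclosed: Q_enc = -2.75e-6 C.
By Gauss's law, ∮E·dA = E·4πr² = Q_enc/ε₀.
E = |Q_enc|/(4πε₀r²) = (2.75×10^-6)/(4π·8.85×10^-12·(1.68)²) = 8.76×10^3 N/C.

8.76×10^3 V/m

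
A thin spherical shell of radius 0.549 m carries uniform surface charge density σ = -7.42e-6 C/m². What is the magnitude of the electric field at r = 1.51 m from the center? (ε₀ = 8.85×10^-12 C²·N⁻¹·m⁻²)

By spherical symmetry E is radial; choose a Gaussian sphere of radius r = 1.51 m (r > 0.549 m).
The entire shell is enclosed: Q_enc = σ·4πR² = (-7.42×10^-6)·4π·(0.549)² = -2.81×10^-5 C.
Gauss's law: E·4πr² = Q_enc/ε₀.
E = |Q_enc|/(4πε₀r²) = (2.81×10^-5)/(4π·8.85×10^-12·(1.51)²) = 1.11e5 N/C.

|E| ≈ 1.11×10^5 V/m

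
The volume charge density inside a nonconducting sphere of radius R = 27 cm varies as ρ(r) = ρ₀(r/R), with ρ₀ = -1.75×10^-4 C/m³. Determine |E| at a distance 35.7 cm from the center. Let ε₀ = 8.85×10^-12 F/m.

Symmetry ⇒ E = E(r) r̂. Gaussian sphere of radius r = 35.7 cm (r > R, all charge enclosed).
Q_enc = 4π ∫₀^R ρ₀(r'/R)^1 r'² dr' = 4πρ₀R³/4 = -1.082×10^-5 C.
Gauss's law: E·4πr² = Q_enc/ε₀.
E = |Q_enc|/(4πε₀r²) = (1.082×10^-5)/(4π·8.85×10^-12·(0.357)²) = 7.63×10^5 N/C.

|E| ≈ 7.63×10^5 V/m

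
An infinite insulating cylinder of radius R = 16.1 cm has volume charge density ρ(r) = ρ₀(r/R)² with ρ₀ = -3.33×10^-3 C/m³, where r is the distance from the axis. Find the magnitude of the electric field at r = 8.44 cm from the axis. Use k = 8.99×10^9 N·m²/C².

By cylindrical symmetry E is radial; use a coaxial Gaussian cylinder of radius 8.44 cm and length L (r < R).
λ_enc = ∫₀^r ρ(r')·2πr' dr' = (2πρ₀/R²)·r^4/4 = -1.024e-5 C/m.
Applying ∮E·dA = Q_enc/ε₀ with the end caps contributing no flux:
E = 2k|λ_enc|/r = 2(8.99×10^9)(1.024×10^-5)/(0.0844) = 2.18×10^6 N/C.

2.18×10^6 N/C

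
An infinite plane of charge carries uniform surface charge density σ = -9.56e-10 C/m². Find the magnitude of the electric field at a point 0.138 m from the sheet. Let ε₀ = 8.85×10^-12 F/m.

By planar symmetry E is perpendicular to the sheet and uniform; use a Gaussian pillbox with flat faces of area A on each side of the sheet.
Flux Φ = 2EA and Q_enc = σA, so 2EA = σA/ε₀ ⇒ E = |σ|/(2ε₀), independent of distance.
E = |σ|/(2ε₀) = (9.56×10^-10)/(2·8.85×10^-12) = 54 N/C.

|E| = 54 N/C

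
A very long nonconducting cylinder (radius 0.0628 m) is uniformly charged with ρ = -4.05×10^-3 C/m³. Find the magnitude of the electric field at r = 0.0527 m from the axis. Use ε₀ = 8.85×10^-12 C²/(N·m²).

|E| = 1.21e7 N/C

Take a coaxial cylindrical Gaussian surface of radius r = 0.0527 m and length L (r < R).
Enclosed charge per unit length: λ_enc = ρ·πr² = (-4.05×10^-3)π(0.0527)² = -3.534×10^-5 C/m.
Applying ∮E·dA = Q_enc/ε₀ with the end caps contributing no flux:
E = |λ_enc|/(2πε₀r) = (3.534e-5)/(2π·8.85×10^-12·0.0527) = 1.21×10^7 N/C.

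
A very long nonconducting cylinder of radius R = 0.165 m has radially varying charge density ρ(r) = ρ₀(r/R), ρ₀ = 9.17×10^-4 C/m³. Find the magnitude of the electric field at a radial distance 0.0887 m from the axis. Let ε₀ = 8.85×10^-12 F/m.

By cylindrical symmetry E is radial; use a coaxial Gaussian cylinder of radius 0.0887 m and length L (r < R).
Integrating ρ over the cross-section to radius r: λ_enc = (2πρ₀/R) ∫₀^r r'^2 dr' = 2πρ₀ r^3/(3·R) = 8.123×10^-6 C/m.
Gauss's law: E·2πrL = λ_enc L/ε₀.
E = |λ_enc|/(2πε₀r) = (8.123×10^-6)/(2π·8.85×10^-12·0.0887) = 1.65×10^6 N/C.

1.65×10^6 N/C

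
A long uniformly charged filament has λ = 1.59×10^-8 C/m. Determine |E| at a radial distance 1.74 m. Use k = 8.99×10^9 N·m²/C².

Take a coaxial cylindrical Gaussian surface of radius r = 1.74 m and length L.
Q_enc = λL, so λ_enc = 1.59×10^-8 C/m.
Applying ∮E·dA = Q_enc/ε₀ with the end caps contributing no flux:
E = 2k|λ_enc|/r = 2(8.99×10^9)(1.59×10^-8)/(1.74) = 164 N/C.

|E| ≈ 164 N/C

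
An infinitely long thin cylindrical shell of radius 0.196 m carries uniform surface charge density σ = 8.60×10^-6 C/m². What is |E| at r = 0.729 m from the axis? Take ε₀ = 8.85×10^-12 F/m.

By cylindrical symmetry E is radial; use a coaxial Gaussian cylinder of radius 0.729 m and length L (r > 0.196 m).
The whole shell is enclosed: λ_enc = σ·2πR = (8.60e-6)·2π·(0.196) = 1.059×10^-5 C/m.
Applying ∮E·dA = Q_enc/ε₀ with the end caps contributing no flux:
E = |λ_enc|/(2πε₀r) = (1.059e-5)/(2π·8.85×10^-12·0.729) = 2.61e5 N/C.

|E| ≈ 2.61e5 N/C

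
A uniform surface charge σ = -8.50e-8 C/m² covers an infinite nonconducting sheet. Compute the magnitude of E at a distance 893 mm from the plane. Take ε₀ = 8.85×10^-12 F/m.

The symmetry is planar: E is normal to the sheet and the same magnitude on both sides. Take a pillbox straddling the sheet with end-cap area A.
Flux Φ = 2EA and Q_enc = σA, so 2EA = σA/ε₀ ⇒ E = |σ|/(2ε₀), independent of distance.
E = |σ|/(2ε₀) = (8.50e-8)/(2·8.85×10^-12) = 4.80×10^3 N/C.

E ≈ 4.80×10^3 N/C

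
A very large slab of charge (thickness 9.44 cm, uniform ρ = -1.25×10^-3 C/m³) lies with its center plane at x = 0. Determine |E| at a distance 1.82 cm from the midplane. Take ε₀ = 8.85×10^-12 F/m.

By symmetry E is perpendicular to the slab. A Gaussian pillbox from −1.82 cm to +1.82 cm (face area A) lies entirely within the slab.
Q_enc = ρ·(2x)·A and flux = 2EA, so 2EA = 2ρxA/ε₀ ⇒ E = |ρ|x/ε₀.
E = (1.25e-3)(0.0182)/(8.85×10^-12) = 2.57×10^6 N/C.

2.57×10^6 N/C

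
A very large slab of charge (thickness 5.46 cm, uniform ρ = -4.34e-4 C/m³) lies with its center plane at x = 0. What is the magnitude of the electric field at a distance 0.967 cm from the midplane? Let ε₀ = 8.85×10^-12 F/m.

E ≈ 4.74×10^5 V/m

By symmetry E is perpendicular to the slab. A Gaussian pillbox from −0.967 cm to +0.967 cm (face area A) lies entirely within the slab.
Q_enc = ρ·(2x)·A and flux = 2EA, so 2EA = 2ρxA/ε₀ ⇒ E = |ρ|x/ε₀.
E = (4.34×10^-4)(0.00967)/(8.85×10^-12) = 4.74e5 N/C.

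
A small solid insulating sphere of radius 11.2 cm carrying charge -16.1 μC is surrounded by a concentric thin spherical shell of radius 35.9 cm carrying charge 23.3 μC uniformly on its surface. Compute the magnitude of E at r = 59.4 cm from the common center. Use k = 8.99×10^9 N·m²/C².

E ≈ 1.83×10^5 N/C

Use a concentric Gaussian sphere at r = 59.4 cm (r > 35.9 cm, enclosing both).
Q_enc = (-16.1 μC) + (23.3 μC) = 7.20×10^-6 C.
By Gauss's law, ∮E·dA = E·4πr² = Q_enc/ε₀.
E = k|Q_enc|/r² = (8.99×10^9)(7.20×10^-6)/(0.594)² = 1.83×10^5 N/C.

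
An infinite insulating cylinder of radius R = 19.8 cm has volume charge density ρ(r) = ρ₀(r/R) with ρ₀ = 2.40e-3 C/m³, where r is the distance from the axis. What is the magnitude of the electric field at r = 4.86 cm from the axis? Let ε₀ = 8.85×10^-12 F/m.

E = 1.08e6 V/m

Choose a coaxial cylinder of radius r = 4.86 cm (arbitrary length L) as the Gaussian surface (r < R).
λ_enc = ∫₀^r ρ(r')·2πr' dr' = (2πρ₀/R)·r^3/3 = 2.914×10^-6 C/m.
By Gauss's law (flux through the curved wall only), E·2πrL = λ_enc L/ε₀.
E = |λ_enc|/(2πε₀r) = (2.914e-6)/(2π·8.85×10^-12·0.0486) = 1.08×10^6 N/C.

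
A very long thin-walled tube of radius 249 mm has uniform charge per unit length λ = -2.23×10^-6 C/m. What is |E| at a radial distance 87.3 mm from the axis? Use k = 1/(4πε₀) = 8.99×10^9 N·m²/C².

Coaxial Gaussian cylinder, radius r = 87.3 mm, length L (r < 249 mm, inside the shell).
All the surface charge lies outside this cylinder: Q_enc = 0, hence E = 0.

E = 0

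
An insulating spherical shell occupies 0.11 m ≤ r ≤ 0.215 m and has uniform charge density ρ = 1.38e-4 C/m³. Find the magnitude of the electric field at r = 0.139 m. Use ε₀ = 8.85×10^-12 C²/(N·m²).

E = 3.64e5 N/C

Use a concentric Gaussian sphere at r = 0.139 m (within the shell material, 0.11 m < r < 0.215 m).
Enclosed charge is the volume from a to r: Q_enc = (4π/3)ρ(r³ − a³) = 7.83×10^-7 C.
Applying ∮E·dA = Q_enc/ε₀ with Φ = E(4πr²):
E = |Q_enc|/(4πε₀r²) = (7.83e-7)/(4π·8.85×10^-12·(0.139)²) = 3.64×10^5 N/C.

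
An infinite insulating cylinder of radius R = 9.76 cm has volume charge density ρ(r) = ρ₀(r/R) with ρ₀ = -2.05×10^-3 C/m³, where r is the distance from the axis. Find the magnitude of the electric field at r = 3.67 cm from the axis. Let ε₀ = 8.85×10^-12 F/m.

|E| ≈ 1.07×10^6 N/C

Coaxial Gaussian cylinder, radius r = 3.67 cm, length L (r < R).
λ_enc = ∫₀^r ρ(r')·2πr' dr' = (2πρ₀/R)·r^3/3 = -2.175×10^-6 C/m.
Since E is radial and uniform over the curved surface, Φ = E·2πrL = Q_enc/ε₀ = λ_enc L/ε₀.
E = |λ_enc|/(2πε₀r) = (2.175×10^-6)/(2π·8.85×10^-12·0.0367) = 1.07×10^6 N/C.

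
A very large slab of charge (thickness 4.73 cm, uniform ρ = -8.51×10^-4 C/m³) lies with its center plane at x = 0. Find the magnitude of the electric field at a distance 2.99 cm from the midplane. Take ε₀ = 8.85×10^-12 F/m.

|E| = 2.27×10^6 V/m

The point |x| = 2.99 cm lies outside the slab (half-thickness 0.02365 m). A symmetric pillbox spanning the full slab encloses Q_enc = ρ·d·A.
Flux = 2EA ⇒ E = |ρ|d/(2ε₀), independent of distance outside.
E = (8.51×10^-4)(0.0473)/(2·8.85×10^-12) = 2.27×10^6 N/C.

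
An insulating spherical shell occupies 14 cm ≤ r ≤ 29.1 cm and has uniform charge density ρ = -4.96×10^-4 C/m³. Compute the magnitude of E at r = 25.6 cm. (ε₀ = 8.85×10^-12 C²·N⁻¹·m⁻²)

Symmetry ⇒ E = E(r) r̂. Gaussian sphere of radius r = 25.6 cm (within the shell material, 14 cm < r < 29.1 cm).
Only the shell between 14 cm and r is enclosed: Q_enc = ρ·(4π/3)(r³ − a³) = (-4.96×10^-4)·(4π/3)·((0.256)³ − (0.14)³) = -2.916e-5 C.
By Gauss's law, ∮E·dA = E·4πr² = Q_enc/ε₀.
E = |Q_enc|/(4πε₀r²) = (2.916e-5)/(4π·8.85×10^-12·(0.256)²) = 4.00×10^6 N/C.

E ≈ 4.00e6 N/C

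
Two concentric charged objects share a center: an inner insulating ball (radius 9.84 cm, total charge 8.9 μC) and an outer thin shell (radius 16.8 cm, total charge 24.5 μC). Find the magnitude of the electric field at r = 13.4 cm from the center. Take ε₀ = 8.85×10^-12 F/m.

|E| = 4.46e6 N/C

Take a concentric spherical Gaussian surface of radius r = 13.4 cm (between the bodies, 9.84 cm < r < 16.8 cm).
Only the inner charge is enclosed; the outer shell contributes nothing inside itself. Q_enc = 8.9 μC = 8.90×10^-6 C.
Since E is radial and uniform over the Gaussian sphere, Φ = E·4πr² = Q_enc/ε₀.
E = |Q_enc|/(4πε₀r²) = (8.90×10^-6)/(4π·8.85×10^-12·(0.134)²) = 4.46×10^6 N/C.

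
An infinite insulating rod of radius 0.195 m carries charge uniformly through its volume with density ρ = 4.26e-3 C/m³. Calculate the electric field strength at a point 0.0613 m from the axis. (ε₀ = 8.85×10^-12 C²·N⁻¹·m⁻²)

Choose a coaxial cylinder of radius r = 0.0613 m (arbitrary length L) as the Gaussian surface (r < R).
Charge inside radius r per length L is ρ·πr²·L, so λ_enc = ρπr² = 5.029×10^-5 C/m.
Applying ∮E·dA = Q_enc/ε₀ with the end caps contributing no flux:
E = |λ_enc|/(2πε₀r) = (5.029e-5)/(2π·8.85×10^-12·0.0613) = 1.48×10^7 N/C.

E = 1.48×10^7 V/m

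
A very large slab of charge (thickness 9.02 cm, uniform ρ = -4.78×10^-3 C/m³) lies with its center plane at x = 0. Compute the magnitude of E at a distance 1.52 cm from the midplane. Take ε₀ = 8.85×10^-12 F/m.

E ≈ 8.21×10^6 N/C

By symmetry E is perpendicular to the slab. A Gaussian pillbox from −1.52 cm to +1.52 cm (face area A) lies entirely within the slab.
Q_enc = ρ·(2x)·A and flux = 2EA, so 2EA = 2ρxA/ε₀ ⇒ E = |ρ|x/ε₀.
E = (4.78×10^-3)(0.0152)/(8.85×10^-12) = 8.21×10^6 N/C.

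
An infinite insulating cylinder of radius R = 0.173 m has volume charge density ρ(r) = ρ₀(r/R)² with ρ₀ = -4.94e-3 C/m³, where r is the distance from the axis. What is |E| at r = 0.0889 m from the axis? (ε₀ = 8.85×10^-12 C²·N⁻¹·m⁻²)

E = 3.28e6 N/C

Choose a coaxial cylinder of radius r = 0.0889 m (arbitrary length L) as the Gaussian surface (r < R).
Integrating ρ over the cross-section to radius r: λ_enc = (2πρ₀/R²) ∫₀^r r'^3 dr' = 2πρ₀ r^4/(4·R²) = -1.619×10^-5 C/m.
By Gauss's law (flux through the curved wall only), E·2πrL = λ_enc L/ε₀.
E = |λ_enc|/(2πε₀r) = (1.619×10^-5)/(2π·8.85×10^-12·0.0889) = 3.28×10^6 N/C.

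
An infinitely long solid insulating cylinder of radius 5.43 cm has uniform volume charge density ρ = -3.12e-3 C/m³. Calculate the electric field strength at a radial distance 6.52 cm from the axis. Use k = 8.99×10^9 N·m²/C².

7.97×10^6 N/C

Coaxial Gaussian cylinder, radius r = 6.52 cm, length L (r > 5.43 cm, full cross-section enclosed).
λ_enc = ρ·πR² = (-3.12×10^-3)π(0.0543)² = -2.89×10^-5 C/m.
By Gauss's law (flux through the curved wall only), E·2πrL = λ_enc L/ε₀.
E = 2k|λ_enc|/r = 2(8.99×10^9)(2.89×10^-5)/(0.0652) = 7.97e6 N/C.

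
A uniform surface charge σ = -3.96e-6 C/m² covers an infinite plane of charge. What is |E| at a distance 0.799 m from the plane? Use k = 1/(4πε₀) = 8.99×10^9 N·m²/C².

E ≈ 2.24e5 N/C

By planar symmetry E is perpendicular to the sheet and uniform; use a Gaussian pillbox with flat faces of area A on each side of the sheet.
Flux Φ = 2EA and Q_enc = σA, so 2EA = σA/ε₀ ⇒ E = |σ|/(2ε₀), independent of distance.
E = 2πk|σ| = 2π(8.99×10^9)(3.96e-6) = 2.24×10^5 N/C.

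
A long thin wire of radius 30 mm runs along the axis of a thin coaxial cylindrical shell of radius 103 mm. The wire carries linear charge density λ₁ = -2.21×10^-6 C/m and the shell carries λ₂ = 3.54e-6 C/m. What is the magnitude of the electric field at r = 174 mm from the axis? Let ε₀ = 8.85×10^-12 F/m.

Take a coaxial cylindrical Gaussian surface of radius r = 174 mm and length L (r > 103 mm, enclosing both).
λ_enc = λ₁ + λ₂ = (-2.21×10^-6) + (3.54×10^-6) = 1.33e-6 C/m.
Applying ∮E·dA = Q_enc/ε₀ with the end caps contributing no flux:
E = |λ_enc|/(2πε₀r) = (1.33e-6)/(2π·8.85×10^-12·0.174) = 1.37×10^5 N/C.

|E| ≈ 1.37×10^5 V/m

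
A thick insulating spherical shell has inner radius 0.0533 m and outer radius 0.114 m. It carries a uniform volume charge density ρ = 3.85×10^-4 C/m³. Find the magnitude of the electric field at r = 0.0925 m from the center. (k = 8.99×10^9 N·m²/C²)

By spherical symmetry E is radial; choose a Gaussian sphere of radius r = 0.0925 m (within the shell material, 0.0533 m < r < 0.114 m).
Only the shell between 0.0533 m and r is enclosed: Q_enc = ρ·(4π/3)(r³ − a³) = (3.85×10^-4)·(4π/3)·((0.0925)³ − (0.0533)³) = 1.032e-6 C.
Since E is radial and uniform over the Gaussian sphere, Φ = E·4πr² = Q_enc/ε₀.
E = k|Q_enc|/r² = (8.99×10^9)(1.032×10^-6)/(0.0925)² = 1.08×10^6 N/C.

E ≈ 1.08×10^6 N/C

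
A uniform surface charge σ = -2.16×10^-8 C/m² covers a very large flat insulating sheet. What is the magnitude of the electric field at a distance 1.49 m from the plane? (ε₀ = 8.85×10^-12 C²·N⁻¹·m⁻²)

1.22e3 N/C

Choose a cylindrical pillbox piercing the sheet, end faces (area A) parallel to it.
Flux Φ = 2EA and Q_enc = σA, so 2EA = σA/ε₀ ⇒ E = |σ|/(2ε₀), independent of distance.
E = |σ|/(2ε₀) = (2.16×10^-8)/(2·8.85×10^-12) = 1.22×10^3 N/C.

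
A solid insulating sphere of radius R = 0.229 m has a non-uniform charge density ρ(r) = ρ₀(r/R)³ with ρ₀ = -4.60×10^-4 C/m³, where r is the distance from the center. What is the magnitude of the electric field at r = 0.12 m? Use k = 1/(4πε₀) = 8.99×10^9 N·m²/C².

Take a concentric spherical Gaussian surface of radius r = 0.12 m (r < R).
Integrate the density: Q_enc = 4π ∫₀^r ρ₀(r'/R)^3 r'² dr' = 4πρ₀ r^6/(6·R³) = -2.396e-7 C.
Since E is radial and uniform over the Gaussian sphere, Φ = E·4πr² = Q_enc/ε₀.
E = k|Q_enc|/r² = (8.99×10^9)(2.396×10^-7)/(0.12)² = 1.50×10^5 N/C.

E ≈ 1.50e5 N/C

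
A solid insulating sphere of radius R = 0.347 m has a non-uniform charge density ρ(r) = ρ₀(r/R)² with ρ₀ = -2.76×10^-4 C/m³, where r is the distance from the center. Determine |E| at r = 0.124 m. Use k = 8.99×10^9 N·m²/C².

E ≈ 9.87×10^4 N/C

Symmetry ⇒ E = E(r) r̂. Gaussian sphere of radius r = 0.124 m (r < R).
Q_enc = ∫₀^r ρ(r')·4πr'² dr' = (4πρ₀/R²) ∫₀^r r'^4 dr' = 4πρ₀ r^5/(5·R²) = -1.689×10^-7 C.
Applying ∮E·dA = Q_enc/ε₀ with Φ = E(4πr²):
E = k|Q_enc|/r² = (8.99×10^9)(1.689e-7)/(0.124)² = 9.87×10^4 N/C.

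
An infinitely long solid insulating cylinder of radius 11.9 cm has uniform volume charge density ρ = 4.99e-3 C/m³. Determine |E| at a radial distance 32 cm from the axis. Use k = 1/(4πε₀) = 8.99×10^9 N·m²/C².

Choose a coaxial cylinder of radius r = 32 cm (arbitrary length L) as the Gaussian surface (r > 11.9 cm, full cross-section enclosed).
λ_enc = ρ·πR² = (4.99e-3)π(0.119)² = 2.22×10^-4 C/m.
Applying ∮E·dA = Q_enc/ε₀ with the end caps contributing no flux:
E = 2k|λ_enc|/r = 2(8.99×10^9)(2.22×10^-4)/(0.32) = 1.25×10^7 N/C.

1.25e7 N/C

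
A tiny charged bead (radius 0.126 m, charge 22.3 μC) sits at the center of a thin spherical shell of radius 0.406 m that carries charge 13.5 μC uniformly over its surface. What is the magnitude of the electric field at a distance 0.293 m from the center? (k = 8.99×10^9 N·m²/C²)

|E| ≈ 2.34×10^6 N/C

Take a concentric spherical Gaussian surface of radius r = 0.293 m (between the bodies, 0.126 m < r < 0.406 m).
Only the inner charge is enclosed; the outer shell contributes nothing inside itself. Q_enc = 22.3 μC = 2.23×10^-5 C.
Applying ∮E·dA = Q_enc/ε₀ with Φ = E(4πr²):
E = k|Q_enc|/r² = (8.99×10^9)(2.23×10^-5)/(0.293)² = 2.34×10^6 N/C.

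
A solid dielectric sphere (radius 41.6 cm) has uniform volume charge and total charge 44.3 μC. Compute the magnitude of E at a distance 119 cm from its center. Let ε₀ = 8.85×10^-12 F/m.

Symmetry ⇒ E = E(r) r̂. Gaussian sphere of radius r = 119 cm (r > R, so the entire charge is enclosed).
Q_enc = 44.3 μC = 4.43×10^-5 C.
Applying ∮E·dA = Q_enc/ε₀ with Φ = E(4πr²):
E = |Q_enc|/(4πε₀r²) = (4.43×10^-5)/(4π·8.85×10^-12·(1.19)²) = 2.81×10^5 N/C.

|E| ≈ 2.81×10^5 N/C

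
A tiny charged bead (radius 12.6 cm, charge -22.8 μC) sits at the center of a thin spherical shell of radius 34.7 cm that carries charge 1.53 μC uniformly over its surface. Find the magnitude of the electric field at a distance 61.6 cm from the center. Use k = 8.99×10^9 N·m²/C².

Take a concentric spherical Gaussian surface of radius r = 61.6 cm (r > 34.7 cm, enclosing both).
Q_enc = (-22.8 μC) + (1.53 μC) = -2.127e-5 C.
Gauss's law: E·4πr² = Q_enc/ε₀.
E = k|Q_enc|/r² = (8.99×10^9)(2.127×10^-5)/(0.616)² = 5.04×10^5 N/C.

|E| = 5.04e5 V/m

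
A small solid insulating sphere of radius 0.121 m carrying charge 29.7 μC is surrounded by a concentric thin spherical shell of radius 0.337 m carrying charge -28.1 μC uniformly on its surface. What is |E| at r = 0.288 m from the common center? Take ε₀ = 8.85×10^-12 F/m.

Take a concentric spherical Gaussian surface of radius r = 0.288 m (between the bodies, 0.121 m < r < 0.337 m).
The shell at 0.337 m lies outside the Gaussian surface, so Q_enc = 29.7 μC = 2.97×10^-5 C.
Since E is radial and uniform over the Gaussian sphere, Φ = E·4πr² = Q_enc/ε₀.
E = |Q_enc|/(4πε₀r²) = (2.97e-5)/(4π·8.85×10^-12·(0.288)²) = 3.22e6 N/C.

E = 3.22×10^6 N/C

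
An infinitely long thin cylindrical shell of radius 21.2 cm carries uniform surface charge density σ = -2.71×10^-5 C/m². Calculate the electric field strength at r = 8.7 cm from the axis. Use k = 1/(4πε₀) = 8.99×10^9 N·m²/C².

Take a coaxial cylindrical Gaussian surface of radius r = 8.7 cm and length L (r < 21.2 cm, inside the shell).
All the surface charge lies outside this cylinder: Q_enc = 0, hence E = 0.

|E| = 0 N/C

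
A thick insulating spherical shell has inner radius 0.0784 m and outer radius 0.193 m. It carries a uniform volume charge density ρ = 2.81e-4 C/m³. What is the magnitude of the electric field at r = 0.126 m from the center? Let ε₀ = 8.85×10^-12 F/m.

E ≈ 1.01e6 N/C

Use a concentric Gaussian sphere at r = 0.126 m (within the shell material, 0.0784 m < r < 0.193 m).
Only the shell between 0.0784 m and r is enclosed: Q_enc = ρ·(4π/3)(r³ − a³) = (2.81×10^-4)·(4π/3)·((0.126)³ − (0.0784)³) = 1.787e-6 C.
Applying ∮E·dA = Q_enc/ε₀ with Φ = E(4πr²):
E = |Q_enc|/(4πε₀r²) = (1.787×10^-6)/(4π·8.85×10^-12·(0.126)²) = 1.01×10^6 N/C.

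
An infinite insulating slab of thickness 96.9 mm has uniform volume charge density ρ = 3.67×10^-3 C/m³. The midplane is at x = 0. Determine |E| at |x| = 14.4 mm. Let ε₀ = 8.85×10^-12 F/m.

E ≈ 5.97×10^6 V/m

By symmetry E is perpendicular to the slab. A Gaussian pillbox from −14.4 mm to +14.4 mm (face area A) lies entirely within the slab.
Q_enc = ρ·(2x)·A and flux = 2EA, so 2EA = 2ρxA/ε₀ ⇒ E = |ρ|x/ε₀.
E = (3.67e-3)(0.0144)/(8.85×10^-12) = 5.97e6 N/C.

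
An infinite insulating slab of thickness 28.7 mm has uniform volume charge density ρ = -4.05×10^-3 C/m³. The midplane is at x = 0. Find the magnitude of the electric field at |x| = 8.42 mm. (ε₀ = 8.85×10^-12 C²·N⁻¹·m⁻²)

3.85×10^6 V/m

By symmetry E is perpendicular to the slab. A Gaussian pillbox from −8.42 mm to +8.42 mm (face area A) lies entirely within the slab.
Q_enc = ρ·(2x)·A and flux = 2EA, so 2EA = 2ρxA/ε₀ ⇒ E = |ρ|x/ε₀.
E = (4.05e-3)(0.00842)/(8.85×10^-12) = 3.85×10^6 N/C.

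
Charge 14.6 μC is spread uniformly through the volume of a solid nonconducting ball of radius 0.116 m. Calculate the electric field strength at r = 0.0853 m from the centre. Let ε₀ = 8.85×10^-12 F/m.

E ≈ 7.17×10^6 V/m

Use a concentric Gaussian sphere at r = 0.0853 m (r < R).
For a uniform sphere the enclosed fraction is (r/R)³, so Q_enc = (14.6 μC)(0.0853/0.116)³ = 5.805e-6 C.
Since E is radial and uniform over the Gaussian sphere, Φ = E·4πr² = Q_enc/ε₀.
E = |Q_enc|/(4πε₀r²) = (5.805×10^-6)/(4π·8.85×10^-12·(0.0853)²) = 7.17e6 N/C.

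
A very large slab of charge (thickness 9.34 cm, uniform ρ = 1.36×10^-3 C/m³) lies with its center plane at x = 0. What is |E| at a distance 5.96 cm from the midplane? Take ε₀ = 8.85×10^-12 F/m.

7.18×10^6 N/C

The point |x| = 5.96 cm lies outside the slab (half-thickness 0.0467 m). A symmetric pillbox spanning the full slab encloses Q_enc = ρ·d·A.
Flux = 2EA ⇒ E = |ρ|d/(2ε₀), independent of distance outside.
E = (1.36×10^-3)(0.0934)/(2·8.85×10^-12) = 7.18e6 N/C.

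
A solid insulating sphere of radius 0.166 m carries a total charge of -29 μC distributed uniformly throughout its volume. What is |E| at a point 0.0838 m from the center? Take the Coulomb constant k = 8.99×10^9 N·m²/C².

4.78×10^6 V/m

Take a concentric spherical Gaussian surface of radius r = 0.0838 m (r < R).
For a uniform sphere the enclosed fraction is (r/R)³, so Q_enc = (-29 μC)(0.0838/0.166)³ = -3.731×10^-6 C.
Since E is radial and uniform over the Gaussian sphere, Φ = E·4πr² = Q_enc/ε₀.
E = k|Q_enc|/r² = (8.99×10^9)(3.731e-6)/(0.0838)² = 4.78e6 N/C.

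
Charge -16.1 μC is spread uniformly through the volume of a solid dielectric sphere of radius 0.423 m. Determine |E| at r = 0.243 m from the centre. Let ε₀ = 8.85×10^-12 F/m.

|E| = 4.65×10^5 V/m

Symmetry ⇒ E = E(r) r̂. Gaussian sphere of radius r = 0.243 m (r < R).
Only the charge within r is enclosed: Q_enc = Q·(r/R)³ = (-16.1 μC)·(0.243 m/0.423 m)³ = -3.052×10^-6 C.
Gauss's law: E·4πr² = Q_enc/ε₀.
E = |Q_enc|/(4πε₀r²) = (3.052×10^-6)/(4π·8.85×10^-12·(0.243)²) = 4.65e5 N/C.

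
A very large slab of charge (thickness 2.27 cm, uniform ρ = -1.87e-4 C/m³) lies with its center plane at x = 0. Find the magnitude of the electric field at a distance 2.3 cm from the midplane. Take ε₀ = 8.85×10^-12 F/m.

The point |x| = 2.3 cm lies outside the slab (half-thickness 0.01135 m). A symmetric pillbox spanning the full slab encloses Q_enc = ρ·d·A.
Flux = 2EA ⇒ E = |ρ|d/(2ε₀), independent of distance outside.
E = (1.87e-4)(0.0227)/(2·8.85×10^-12) = 2.40×10^5 N/C.

2.40e5 V/m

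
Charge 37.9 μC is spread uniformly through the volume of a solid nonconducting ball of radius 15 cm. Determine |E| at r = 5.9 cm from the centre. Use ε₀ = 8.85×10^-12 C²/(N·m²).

Symmetry ⇒ E = E(r) r̂. Gaussian sphere of radius r = 5.9 cm (r < R).
For a uniform sphere the enclosed fraction is (r/R)³, so Q_enc = (37.9 μC)(0.059/0.15)³ = 2.306×10^-6 C.
By Gauss's law, ∮E·dA = E·4πr² = Q_enc/ε₀.
E = |Q_enc|/(4πε₀r²) = (2.306×10^-6)/(4π·8.85×10^-12·(0.059)²) = 5.96e6 N/C.

|E| = 5.96×10^6 N/C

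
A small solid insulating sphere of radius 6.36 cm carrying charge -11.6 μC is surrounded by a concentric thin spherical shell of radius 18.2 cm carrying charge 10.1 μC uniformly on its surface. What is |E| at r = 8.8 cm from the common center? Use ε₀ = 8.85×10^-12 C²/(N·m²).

|E| = 1.35×10^7 N/C

Take a concentric spherical Gaussian surface of radius r = 8.8 cm (between the bodies, 6.36 cm < r < 18.2 cm).
Only the inner charge is enclosed; the outer shell contributes nothing inside itself. Q_enc = -11.6 μC = -1.16e-5 C.
Since E is radial and uniform over the Gaussian sphere, Φ = E·4πr² = Q_enc/ε₀.
E = |Q_enc|/(4πε₀r²) = (1.16×10^-5)/(4π·8.85×10^-12·(0.088)²) = 1.35×10^7 N/C.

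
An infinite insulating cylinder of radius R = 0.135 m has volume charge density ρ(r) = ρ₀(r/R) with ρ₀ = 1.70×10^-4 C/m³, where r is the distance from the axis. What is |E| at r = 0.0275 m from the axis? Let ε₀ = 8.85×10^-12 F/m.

3.59×10^4 V/m

Take a coaxial cylindrical Gaussian surface of radius r = 0.0275 m and length L (r < R).
Integrating ρ over the cross-section to radius r: λ_enc = (2πρ₀/R) ∫₀^r r'^2 dr' = 2πρ₀ r^3/(3·R) = 5.485e-8 C/m.
Since E is radial and uniform over the curved surface, Φ = E·2πrL = Q_enc/ε₀ = λ_enc L/ε₀.
E = |λ_enc|/(2πε₀r) = (5.485×10^-8)/(2π·8.85×10^-12·0.0275) = 3.59×10^4 N/C.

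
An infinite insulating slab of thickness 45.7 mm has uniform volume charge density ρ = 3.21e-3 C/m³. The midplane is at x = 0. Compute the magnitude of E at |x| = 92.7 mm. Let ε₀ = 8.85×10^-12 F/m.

The point |x| = 92.7 mm lies outside the slab (half-thickness 0.02285 m). A symmetric pillbox spanning the full slab encloses Q_enc = ρ·d·A.
Flux = 2EA ⇒ E = |ρ|d/(2ε₀), independent of distance outside.
E = (3.21×10^-3)(0.0457)/(2·8.85×10^-12) = 8.29e6 N/C.

E = 8.29×10^6 N/C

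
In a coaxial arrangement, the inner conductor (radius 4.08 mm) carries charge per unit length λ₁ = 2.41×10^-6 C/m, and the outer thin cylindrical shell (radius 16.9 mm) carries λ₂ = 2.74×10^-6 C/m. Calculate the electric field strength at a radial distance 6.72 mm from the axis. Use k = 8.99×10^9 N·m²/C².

|E| ≈ 6.45×10^6 V/m

Coaxial Gaussian cylinder, radius r = 6.72 mm, length L (between the conductors, 4.08 mm < r < 16.9 mm).
Only the inner wire is enclosed; the outer shell contributes nothing inside itself. λ_enc = λ₁ = 2.41×10^-6 C/m.
Applying ∮E·dA = Q_enc/ε₀ with the end caps contributing no flux:
E = 2k|λ_enc|/r = 2(8.99×10^9)(2.41×10^-6)/(0.00672) = 6.45×10^6 N/C.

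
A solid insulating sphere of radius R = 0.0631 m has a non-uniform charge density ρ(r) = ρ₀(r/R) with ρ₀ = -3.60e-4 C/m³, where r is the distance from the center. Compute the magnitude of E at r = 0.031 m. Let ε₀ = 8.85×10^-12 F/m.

Symmetry ⇒ E = E(r) r̂. Gaussian sphere of radius r = 0.031 m (r < R).
Integrate the density: Q_enc = 4π ∫₀^r ρ₀(r'/R)^1 r'² dr' = 4πρ₀ r^4/(4·R) = -1.655e-8 C.
Applying ∮E·dA = Q_enc/ε₀ with Φ = E(4πr²):
E = |Q_enc|/(4πε₀r²) = (1.655×10^-8)/(4π·8.85×10^-12·(0.031)²) = 1.55×10^5 N/C.

1.55e5 N/C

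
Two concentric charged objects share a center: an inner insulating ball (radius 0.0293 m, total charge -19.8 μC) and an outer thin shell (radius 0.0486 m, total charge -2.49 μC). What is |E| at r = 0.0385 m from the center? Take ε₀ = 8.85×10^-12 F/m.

Take a concentric spherical Gaussian surface of radius r = 0.0385 m (between the bodies, 0.0293 m < r < 0.0486 m).
The shell at 0.0486 m lies outside the Gaussian surface, so Q_enc = -19.8 μC = -1.98e-5 C.
Gauss's law: E·4πr² = Q_enc/ε₀.
E = |Q_enc|/(4πε₀r²) = (1.98×10^-5)/(4π·8.85×10^-12·(0.0385)²) = 1.20×10^8 N/C.

E = 1.20×10^8 V/m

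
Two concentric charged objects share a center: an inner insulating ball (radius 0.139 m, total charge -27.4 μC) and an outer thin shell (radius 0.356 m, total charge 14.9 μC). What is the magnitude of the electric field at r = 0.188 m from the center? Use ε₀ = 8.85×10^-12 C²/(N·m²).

6.97×10^6 N/C

Symmetry ⇒ E = E(r) r̂. Gaussian sphere of radius r = 0.188 m (between the bodies, 0.139 m < r < 0.356 m).
The shell at 0.356 m lies outside the Gaussian surface, so Q_enc = -27.4 μC = -2.74×10^-5 C.
Applying ∮E·dA = Q_enc/ε₀ with Φ = E(4πr²):
E = |Q_enc|/(4πε₀r²) = (2.74e-5)/(4π·8.85×10^-12·(0.188)²) = 6.97×10^6 N/C.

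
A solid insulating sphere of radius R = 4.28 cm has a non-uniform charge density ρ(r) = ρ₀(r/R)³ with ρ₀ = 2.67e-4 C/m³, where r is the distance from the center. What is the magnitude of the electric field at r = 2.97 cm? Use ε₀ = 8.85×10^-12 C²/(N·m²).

E = 4.99×10^4 N/C

By spherical symmetry E is radial; choose a Gaussian sphere of radius r = 2.97 cm (r < R).
Integrate the density: Q_enc = 4π ∫₀^r ρ₀(r'/R)^3 r'² dr' = 4πρ₀ r^6/(6·R³) = 4.895×10^-9 C.
Since E is radial and uniform over the Gaussian sphere, Φ = E·4πr² = Q_enc/ε₀.
E = |Q_enc|/(4πε₀r²) = (4.895e-9)/(4π·8.85×10^-12·(0.0297)²) = 4.99×10^4 N/C.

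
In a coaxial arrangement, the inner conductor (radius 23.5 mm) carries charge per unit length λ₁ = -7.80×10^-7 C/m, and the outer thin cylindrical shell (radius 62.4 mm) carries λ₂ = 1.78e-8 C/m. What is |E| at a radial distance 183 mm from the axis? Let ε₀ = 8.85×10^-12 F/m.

E ≈ 7.49×10^4 N/C

Choose a coaxial cylinder of radius r = 183 mm (arbitrary length L) as the Gaussian surface (r > 62.4 mm, enclosing both).
λ_enc = λ₁ + λ₂ = (-7.80e-7) + (1.78×10^-8) = -7.622e-7 C/m.
Applying ∮E·dA = Q_enc/ε₀ with the end caps contributing no flux:
E = |λ_enc|/(2πε₀r) = (7.622×10^-7)/(2π·8.85×10^-12·0.183) = 7.49×10^4 N/C.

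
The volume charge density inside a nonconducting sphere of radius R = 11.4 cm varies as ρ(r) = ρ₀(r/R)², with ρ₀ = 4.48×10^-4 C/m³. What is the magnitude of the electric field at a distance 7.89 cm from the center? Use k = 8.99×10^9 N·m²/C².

E ≈ 3.83e5 N/C

Take a concentric spherical Gaussian surface of radius r = 7.89 cm (r < R).
Integrate the density: Q_enc = 4π ∫₀^r ρ₀(r'/R)^2 r'² dr' = 4πρ₀ r^5/(5·R²) = 2.649×10^-7 C.
Applying ∮E·dA = Q_enc/ε₀ with Φ = E(4πr²):
E = k|Q_enc|/r² = (8.99×10^9)(2.649e-7)/(0.0789)² = 3.83×10^5 N/C.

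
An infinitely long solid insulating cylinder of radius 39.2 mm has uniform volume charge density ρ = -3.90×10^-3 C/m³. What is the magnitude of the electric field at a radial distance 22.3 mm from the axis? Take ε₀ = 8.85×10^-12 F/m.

E = 4.91×10^6 V/m

Choose a coaxial cylinder of radius r = 22.3 mm (arbitrary length L) as the Gaussian surface (r < R).
Enclosed charge per unit length: λ_enc = ρ·πr² = (-3.90×10^-3)π(0.0223)² = -6.093×10^-6 C/m.
Gauss's law: E·2πrL = λ_enc L/ε₀.
E = |λ_enc|/(2πε₀r) = (6.093e-6)/(2π·8.85×10^-12·0.0223) = 4.91×10^6 N/C.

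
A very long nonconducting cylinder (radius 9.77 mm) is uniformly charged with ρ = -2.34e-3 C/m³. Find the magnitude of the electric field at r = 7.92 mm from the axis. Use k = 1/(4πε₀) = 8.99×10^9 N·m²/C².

Take a coaxial cylindrical Gaussian surface of radius r = 7.92 mm and length L (r < R).
Enclosed charge per unit length: λ_enc = ρ·πr² = (-2.34e-3)π(0.00792)² = -4.611×10^-7 C/m.
Applying ∮E·dA = Q_enc/ε₀ with the end caps contributing no flux:
E = 2k|λ_enc|/r = 2(8.99×10^9)(4.611×10^-7)/(0.00792) = 1.05e6 N/C.

|E| = 1.05e6 N/C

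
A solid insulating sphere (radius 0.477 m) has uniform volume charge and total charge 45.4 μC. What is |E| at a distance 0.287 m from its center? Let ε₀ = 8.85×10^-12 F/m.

Use a concentric Gaussian sphere at r = 0.287 m (r < R).
Only the charge within r is enclosed: Q_enc = Q·(r/R)³ = (45.4 μC)·(0.287 m/0.477 m)³ = 9.889e-6 C.
Gauss's law: E·4πr² = Q_enc/ε₀.
E = |Q_enc|/(4πε₀r²) = (9.889×10^-6)/(4π·8.85×10^-12·(0.287)²) = 1.08e6 N/C.

E ≈ 1.08e6 N/C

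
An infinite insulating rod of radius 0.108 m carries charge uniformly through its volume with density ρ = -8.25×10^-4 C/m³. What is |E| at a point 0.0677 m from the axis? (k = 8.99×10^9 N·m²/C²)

Coaxial Gaussian cylinder, radius r = 0.0677 m, length L (r < R).
Enclosed charge per unit length: λ_enc = ρ·πr² = (-8.25e-4)π(0.0677)² = -1.188×10^-5 C/m.
By Gauss's law (flux through the curved wall only), E·2πrL = λ_enc L/ε₀.
E = 2k|λ_enc|/r = 2(8.99×10^9)(1.188×10^-5)/(0.0677) = 3.15e6 N/C.

|E| = 3.15×10^6 N/C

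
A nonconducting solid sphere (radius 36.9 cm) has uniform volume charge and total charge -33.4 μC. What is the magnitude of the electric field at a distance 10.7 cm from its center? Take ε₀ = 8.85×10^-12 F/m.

Take a concentric spherical Gaussian surface of radius r = 10.7 cm (r < R).
For a uniform sphere the enclosed fraction is (r/R)³, so Q_enc = (-33.4 μC)(0.107/0.369)³ = -8.144×10^-7 C.
By Gauss's law, ∮E·dA = E·4πr² = Q_enc/ε₀.
E = |Q_enc|/(4πε₀r²) = (8.144e-7)/(4π·8.85×10^-12·(0.107)²) = 6.40e5 N/C.

6.40×10^5 N/C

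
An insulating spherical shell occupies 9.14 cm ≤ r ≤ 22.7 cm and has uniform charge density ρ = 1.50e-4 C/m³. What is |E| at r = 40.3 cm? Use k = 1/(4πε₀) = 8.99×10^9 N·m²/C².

|E| ≈ 3.80e5 V/m

Use a concentric Gaussian sphere at r = 40.3 cm (r > 22.7 cm, enclosing the whole shell).
Q_enc = ρ·(4π/3)(b³ − a³) = (1.50×10^-4)·(4π/3)·((0.227)³ − (0.0914)³) = 6.87×10^-6 C.
Applying ∮E·dA = Q_enc/ε₀ with Φ = E(4πr²):
E = k|Q_enc|/r² = (8.99×10^9)(6.87×10^-6)/(0.403)² = 3.80×10^5 N/C.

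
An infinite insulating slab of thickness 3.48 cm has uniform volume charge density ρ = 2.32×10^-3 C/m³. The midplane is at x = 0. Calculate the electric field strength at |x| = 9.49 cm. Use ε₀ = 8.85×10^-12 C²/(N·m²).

4.56e6 V/m

The point |x| = 9.49 cm lies outside the slab (half-thickness 0.0174 m). A symmetric pillbox spanning the full slab encloses Q_enc = ρ·d·A.
Flux = 2EA ⇒ E = |ρ|d/(2ε₀), independent of distance outside.
E = (2.32×10^-3)(0.0348)/(2·8.85×10^-12) = 4.56e6 N/C.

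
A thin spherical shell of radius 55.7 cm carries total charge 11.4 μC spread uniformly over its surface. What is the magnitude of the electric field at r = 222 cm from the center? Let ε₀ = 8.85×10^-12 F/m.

By spherical symmetry E is radial; choose a Gaussian sphere of radius r = 222 cm (r > 55.7 cm).
The entire shell is enclosed: Q_enc = 1.14×10^-5 C.
By Gauss's law, ∮E·dA = E·4πr² = Q_enc/ε₀.
E = |Q_enc|/(4πε₀r²) = (1.14×10^-5)/(4π·8.85×10^-12·(2.22)²) = 2.08e4 N/C.

|E| = 2.08×10^4 V/m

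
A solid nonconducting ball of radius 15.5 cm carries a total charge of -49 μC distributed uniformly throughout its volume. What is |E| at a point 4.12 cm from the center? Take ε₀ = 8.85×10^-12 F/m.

|E| ≈ 4.87×10^6 N/C

By spherical symmetry E is radial; choose a Gaussian sphere of radius r = 4.12 cm (r < R).
For a uniform sphere the enclosed fraction is (r/R)³, so Q_enc = (-49 μC)(0.0412/0.155)³ = -9.202e-7 C.
By Gauss's law, ∮E·dA = E·4πr² = Q_enc/ε₀.
E = |Q_enc|/(4πε₀r²) = (9.202×10^-7)/(4π·8.85×10^-12·(0.0412)²) = 4.87×10^6 N/C.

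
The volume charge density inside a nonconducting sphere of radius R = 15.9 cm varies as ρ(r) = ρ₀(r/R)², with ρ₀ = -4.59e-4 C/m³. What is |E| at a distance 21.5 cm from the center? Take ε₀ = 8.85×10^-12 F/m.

Take a concentric spherical Gaussian surface of radius r = 21.5 cm (r > R, all charge enclosed).
Q_enc = 4π ∫₀^R ρ₀(r'/R)^2 r'² dr' = 4πρ₀R³/5 = -4.637×10^-6 C.
Applying ∮E·dA = Q_enc/ε₀ with Φ = E(4πr²):
E = |Q_enc|/(4πε₀r²) = (4.637×10^-6)/(4π·8.85×10^-12·(0.215)²) = 9.02×10^5 N/C.

E = 9.02×10^5 V/m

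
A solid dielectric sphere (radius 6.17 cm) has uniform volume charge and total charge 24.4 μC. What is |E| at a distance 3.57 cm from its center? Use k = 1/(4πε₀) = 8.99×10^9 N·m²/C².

Use a concentric Gaussian sphere at r = 3.57 cm (r < R).
Only the charge within r is enclosed: Q_enc = Q·(r/R)³ = (24.4 μC)·(3.57 cm/6.17 cm)³ = 4.726×10^-6 C.
Gauss's law: E·4πr² = Q_enc/ε₀.
E = k|Q_enc|/r² = (8.99×10^9)(4.726×10^-6)/(0.0357)² = 3.33×10^7 N/C.

|E| = 3.33×10^7 V/m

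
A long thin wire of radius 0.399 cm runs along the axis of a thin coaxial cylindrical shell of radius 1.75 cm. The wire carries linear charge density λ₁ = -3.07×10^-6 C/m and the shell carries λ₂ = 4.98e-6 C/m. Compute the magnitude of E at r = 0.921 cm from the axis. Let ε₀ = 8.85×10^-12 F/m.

5.99e6 N/C

Take a coaxial cylindrical Gaussian surface of radius r = 0.921 cm and length L (between the conductors, 0.399 cm < r < 1.75 cm).
The shell at 1.75 cm lies outside the Gaussian surface, so λ_enc = λ₁ = -3.07e-6 C/m.
Gauss's law: E·2πrL = λ_enc L/ε₀.
E = |λ_enc|/(2πε₀r) = (3.07×10^-6)/(2π·8.85×10^-12·0.00921) = 5.99×10^6 N/C.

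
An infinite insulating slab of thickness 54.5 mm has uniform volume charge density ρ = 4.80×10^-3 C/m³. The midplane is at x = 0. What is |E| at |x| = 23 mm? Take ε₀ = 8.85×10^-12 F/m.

1.25×10^7 N/C

By symmetry E is perpendicular to the slab. A Gaussian pillbox from −23 mm to +23 mm (face area A) lies entirely within the slab.
Q_enc = ρ·(2x)·A and flux = 2EA, so 2EA = 2ρxA/ε₀ ⇒ E = |ρ|x/ε₀.
E = (4.80e-3)(0.023)/(8.85×10^-12) = 1.25e7 N/C.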